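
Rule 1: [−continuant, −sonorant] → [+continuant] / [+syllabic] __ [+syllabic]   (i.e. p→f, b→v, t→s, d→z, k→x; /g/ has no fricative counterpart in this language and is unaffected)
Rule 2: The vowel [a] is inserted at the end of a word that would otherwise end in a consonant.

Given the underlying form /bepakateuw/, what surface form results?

befaxaseuwa

Rule 1 (intervocalic spirantization): /p/ is a stop between vowels /e/ and /a/, so it spirantizes to the fricative [f]. /k/ is a stop between vowels /a/ and /a/, so it spirantizes to the fricative [x]. /t/ is a stop between vowels /a/ and /e/, so it spirantizes to the fricative [s]. /bepakateuw/ → befaxaseuw.
Rule 2 (final a-epenthesis): the form ends in the consonant /w/, so [a] is inserted word-finally. /befaxaseuw/ → befaxaseuwa.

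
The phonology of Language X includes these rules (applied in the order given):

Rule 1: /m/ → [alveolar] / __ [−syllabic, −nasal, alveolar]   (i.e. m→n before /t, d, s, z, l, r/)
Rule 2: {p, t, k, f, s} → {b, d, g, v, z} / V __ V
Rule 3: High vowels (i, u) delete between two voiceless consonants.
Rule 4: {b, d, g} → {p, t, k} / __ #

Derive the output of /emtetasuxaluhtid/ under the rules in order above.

entedazuxaluhtit

Rule 1 (nasal place assimilation): /m/ precedes the alveolar consonant /t/, so it assimilates in place to [n]. /emtetasuxaluhtid/ → entetasuxaluhtid.
Rule 2 (intervocalic voicing): /t/ is a voiceless obstruent between vowels /e/ and /a/, so it voices to [d]. /s/ is a voiceless obstruent between vowels /a/ and /u/, so it voices to [z]. /entetasuxaluhtid/ → entedazuxaluhtid.
Rule 3 (high vowel syncope): no segment meets the environment; /entedazuxaluhtid/ is unchanged.
Rule 4 (final devoicing): /d/ is a voiced stop in word-final position, so it devoices to [t]. /entedazuxaluhtid/ → entedazuxaluhtit.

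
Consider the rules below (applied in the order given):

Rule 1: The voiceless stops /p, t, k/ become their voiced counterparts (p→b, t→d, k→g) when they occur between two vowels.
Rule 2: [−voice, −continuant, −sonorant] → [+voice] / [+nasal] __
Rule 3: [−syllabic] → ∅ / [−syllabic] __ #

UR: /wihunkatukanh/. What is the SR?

Rule 1 (intervocalic voicing): /t/ is a voiceless stop between vowels /a/ and /u/, so it voices to [d]. /k/ is a voiceless stop between vowels /u/ and /a/, so it voices to [g]. /wihunkatukanh/ → wihunkaduganh.
Rule 2 (post-nasal voicing): /k/ is a voiceless stop immediately after the nasal /n/, so it voices to [g]. /wihunkaduganh/ → wihungaduganh.
Rule 3 (final cluster simplification): /h/ is the second consonant of a word-final cluster /nh/, so it deletes. /wihungaduganh/ → wihungadugan.

wihungadugan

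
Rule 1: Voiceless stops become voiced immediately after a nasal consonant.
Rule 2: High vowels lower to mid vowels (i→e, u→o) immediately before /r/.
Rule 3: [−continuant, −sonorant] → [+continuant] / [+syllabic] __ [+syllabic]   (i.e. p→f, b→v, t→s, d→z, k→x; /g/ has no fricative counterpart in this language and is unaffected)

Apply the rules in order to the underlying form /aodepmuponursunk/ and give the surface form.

Rule 1 (post-nasal voicing): /k/ is a voiceless stop immediately after the nasal /n/, so it voices to [g]. /aodepmuponursunk/ → aodepmuponursung.
Rule 2 (pre-rhotic lowering): /u/ is a high vowel immediately before /r/, so it lowers to [o]. /aodepmuponursung/ → aodepmuponorsung.
Rule 3 (intervocalic spirantization): /d/ is a stop between vowels /o/ and /e/, so it spirantizes to the fricative [z]. /p/ is a stop between vowels /u/ and /o/, so it spirantizes to the fricative [f]. /aodepmuponorsung/ → aozepmufonorsung.

aozepmufonorsung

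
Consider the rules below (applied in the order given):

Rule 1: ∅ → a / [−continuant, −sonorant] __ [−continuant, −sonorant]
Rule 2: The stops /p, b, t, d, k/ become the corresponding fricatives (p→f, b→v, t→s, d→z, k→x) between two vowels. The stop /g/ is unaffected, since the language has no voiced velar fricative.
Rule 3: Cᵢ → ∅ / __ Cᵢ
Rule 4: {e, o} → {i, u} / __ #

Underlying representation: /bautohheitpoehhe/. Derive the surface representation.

Rule 1 (stop-cluster a-epenthesis): /t/ and /p/ form a stop–stop cluster, so [a] is inserted between them. /bautohheitpoehhe/ → bautohheitapoehhe.
Rule 2 (intervocalic spirantization): /t/ is a stop between vowels /u/ and /o/, so it spirantizes to the fricative [s]. /t/ is a stop between vowels /i/ and /a/, so it spirantizes to the fricative [s]. /p/ is a stop between vowels /a/ and /o/, so it spirantizes to the fricative [f]. /bautohheitapoehhe/ → bausohheisafoehhe.
Rule 3 (degemination): /hh/ is a geminate; the first /h/ deletes. /hh/ is a geminate; the first /h/ deletes. /bausohheisafoehhe/ → bausoheisafoehe.
Rule 4 (final vowel raising): /e/ is a mid vowel in word-final position, so it raises to [i]. /bausoheisafoehe/ → bausoheisafoehi.

bausoheisafoehi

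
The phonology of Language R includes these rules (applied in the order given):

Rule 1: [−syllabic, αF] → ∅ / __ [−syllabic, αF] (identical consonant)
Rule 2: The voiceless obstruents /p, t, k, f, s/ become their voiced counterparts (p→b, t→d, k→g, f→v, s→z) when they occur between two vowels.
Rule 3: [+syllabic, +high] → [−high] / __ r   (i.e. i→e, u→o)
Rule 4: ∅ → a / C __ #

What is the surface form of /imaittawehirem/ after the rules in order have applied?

imaidaweherema

Rule 1 (degemination): /tt/ is a geminate; the first /t/ deletes. /imaittawehirem/ → imaitawehirem.
Rule 2 (intervocalic voicing): /t/ is a voiceless obstruent between vowels /i/ and /a/, so it voices to [d]. /imaitawehirem/ → imaidawehirem.
Rule 3 (pre-rhotic lowering): /i/ is a high vowel immediately before /r/, so it lowers to [e]. /imaidawehirem/ → imaidaweherem.
Rule 4 (final a-epenthesis): the form ends in the consonant /m/, so [a] is inserted word-finally. /imaidaweherem/ → imaidaweherema.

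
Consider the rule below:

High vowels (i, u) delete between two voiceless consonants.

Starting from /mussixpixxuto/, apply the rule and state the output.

mussxpxxto

/i/ is a high vowel flanked by voiceless consonants /s/ and /x/, so it deletes.
/i/ is a high vowel flanked by voiceless consonants /p/ and /x/, so it deletes.
/u/ is a high vowel flanked by voiceless consonants /x/ and /t/, so it deletes.
Surface form: [mussxpxxto].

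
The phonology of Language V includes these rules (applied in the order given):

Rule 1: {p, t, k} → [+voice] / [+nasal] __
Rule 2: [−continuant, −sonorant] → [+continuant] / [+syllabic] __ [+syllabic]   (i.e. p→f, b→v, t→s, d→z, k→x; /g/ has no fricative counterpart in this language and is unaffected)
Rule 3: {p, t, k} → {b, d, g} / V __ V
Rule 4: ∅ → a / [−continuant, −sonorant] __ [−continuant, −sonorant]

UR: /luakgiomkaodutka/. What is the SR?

luakagiomgaozutaka

Rule 1 (post-nasal voicing): /k/ is a voiceless stop immediately after the nasal /m/, so it voices to [g]. /luakgiomkaodutka/ → luakgiomgaodutka.
Rule 2 (intervocalic spirantization): /d/ is a stop between vowels /o/ and /u/, so it spirantizes to the fricative [z]. /luakgiomgaodutka/ → luakgiomgaozutka.
Rule 3 (intervocalic voicing): no segment meets the environment; /luakgiomgaozutka/ is unchanged.
Rule 4 (stop-cluster a-epenthesis): /k/ and /g/ form a stop–stop cluster, so [a] is inserted between them. /t/ and /k/ form a stop–stop cluster, so [a] is inserted between them. /luakgiomgaozutka/ → luakagiomgaozutaka.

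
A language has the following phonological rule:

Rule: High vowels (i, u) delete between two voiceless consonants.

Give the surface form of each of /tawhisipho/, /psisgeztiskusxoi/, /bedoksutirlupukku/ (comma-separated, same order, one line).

/tawhisipho/: /i/ is a high vowel flanked by voiceless consonants /h/ and /s/, so it deletes. /i/ is a high vowel flanked by voiceless consonants /s/ and /p/, so it deletes. → [tawhspho].
/psisgeztiskusxoi/: /i/ is a high vowel flanked by voiceless consonants /s/ and /s/, so it deletes. /i/ is a high vowel flanked by voiceless consonants /t/ and /s/, so it deletes. /u/ is a high vowel flanked by voiceless consonants /k/ and /s/, so it deletes. → [pssgeztsksxoi].
/bedoksutirlupukku/: /u/ is a high vowel flanked by voiceless consonants /s/ and /t/, so it deletes. /u/ is a high vowel flanked by voiceless consonants /p/ and /k/, so it deletes. → [bedokstirlupkku].

tawhspho, pssgeztsksxoi, bedokstirlupkku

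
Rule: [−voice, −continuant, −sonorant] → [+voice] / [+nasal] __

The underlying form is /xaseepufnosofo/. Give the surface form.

No segment of /xaseepufnosofo/ meets the structural description of the rule, so the form surfaces unchanged.

xaseepufnosofo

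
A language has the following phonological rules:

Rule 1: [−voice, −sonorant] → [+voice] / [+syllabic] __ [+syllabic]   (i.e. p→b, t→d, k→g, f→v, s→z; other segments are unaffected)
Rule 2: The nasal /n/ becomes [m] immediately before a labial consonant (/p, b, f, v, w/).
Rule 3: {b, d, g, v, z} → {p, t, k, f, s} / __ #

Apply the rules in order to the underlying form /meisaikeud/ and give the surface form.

Rule 1 (intervocalic voicing): /s/ is a voiceless obstruent between vowels /i/ and /a/, so it voices to [z]. /k/ is a voiceless obstruent between vowels /i/ and /e/, so it voices to [g]. /meisaikeud/ → meizaigeud.
Rule 2 (nasal place assimilation): no segment meets the environment; /meizaigeud/ is unchanged.
Rule 3 (final devoicing): /d/ is a voiced obstruent in word-final position, so it devoices to [t]. /meizaigeud/ → meizaigeut.

meizaigeut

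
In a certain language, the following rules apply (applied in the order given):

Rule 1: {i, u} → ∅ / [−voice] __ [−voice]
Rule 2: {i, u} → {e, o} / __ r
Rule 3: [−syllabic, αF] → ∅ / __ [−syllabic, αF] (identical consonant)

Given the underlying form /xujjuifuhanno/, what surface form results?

Rule 1 (high vowel syncope): /u/ is a high vowel flanked by voiceless consonants /f/ and /h/, so it deletes. /xujjuifuhanno/ → xujjuifhanno.
Rule 2 (pre-rhotic lowering): no segment meets the environment; /xujjuifhanno/ is unchanged.
Rule 3 (degemination): /jj/ is a geminate; the first /j/ deletes. /nn/ is a geminate; the first /n/ deletes. /xujjuifhanno/ → xujuifhano.

xujuifhano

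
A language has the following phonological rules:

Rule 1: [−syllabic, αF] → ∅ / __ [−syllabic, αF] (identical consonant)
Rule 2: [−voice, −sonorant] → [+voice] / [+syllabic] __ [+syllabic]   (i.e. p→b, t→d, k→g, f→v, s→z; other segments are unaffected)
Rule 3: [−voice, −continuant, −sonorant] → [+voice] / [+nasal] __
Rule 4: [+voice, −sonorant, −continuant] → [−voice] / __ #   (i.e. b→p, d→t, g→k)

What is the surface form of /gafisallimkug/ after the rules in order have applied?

Rule 1 (degemination): /ll/ is a geminate; the first /l/ deletes. /gafisallimkug/ → gafisalimkug.
Rule 2 (intervocalic voicing): /f/ is a voiceless obstruent between vowels /a/ and /i/, so it voices to [v]. /s/ is a voiceless obstruent between vowels /i/ and /a/, so it voices to [z]. /gafisalimkug/ → gavizalimkug.
Rule 3 (post-nasal voicing): /k/ is a voiceless stop immediately after the nasal /m/, so it voices to [g]. /gavizalimkug/ → gavizalimgug.
Rule 4 (final devoicing): /g/ is a voiced stop in word-final position, so it devoices to [k]. /gavizalimgug/ → gavizalimguk.

gavizalimguk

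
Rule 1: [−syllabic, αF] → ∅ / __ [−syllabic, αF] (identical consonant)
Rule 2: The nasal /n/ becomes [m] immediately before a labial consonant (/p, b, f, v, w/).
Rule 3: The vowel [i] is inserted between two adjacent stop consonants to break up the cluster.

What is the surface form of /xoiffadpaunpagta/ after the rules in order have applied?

xoifadipaumpagita

Rule 1 (degemination): /ff/ is a geminate; the first /f/ deletes. /xoiffadpaunpagta/ → xoifadpaunpagta.
Rule 2 (nasal place assimilation): /n/ precedes the labial consonant /p/, so it assimilates in place to [m]. /xoifadpaunpagta/ → xoifadpaumpagta.
Rule 3 (stop-cluster i-epenthesis): /d/ and /p/ form a stop–stop cluster, so [i] is inserted between them. /g/ and /t/ form a stop–stop cluster, so [i] is inserted between them. /xoifadpaumpagta/ → xoifadipaumpagita.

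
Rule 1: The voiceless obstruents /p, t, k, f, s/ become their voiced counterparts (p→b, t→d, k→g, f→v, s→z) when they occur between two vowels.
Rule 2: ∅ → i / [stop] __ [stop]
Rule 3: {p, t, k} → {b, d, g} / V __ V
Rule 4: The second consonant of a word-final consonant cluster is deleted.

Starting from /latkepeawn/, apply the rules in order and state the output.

ladigebeaw

Rule 1 (intervocalic voicing): /p/ is a voiceless obstruent between vowels /e/ and /e/, so it voices to [b]. /latkepeawn/ → latkebeawn.
Rule 2 (stop-cluster i-epenthesis): /t/ and /k/ form a stop–stop cluster, so [i] is inserted between them. /latkebeawn/ → latikebeawn.
Rule 3 (intervocalic voicing): /t/ is a voiceless stop between vowels /a/ and /i/, so it voices to [d]. /k/ is a voiceless stop between vowels /i/ and /e/, so it voices to [g]. /latikebeawn/ → ladigebeawn.
Rule 4 (final cluster simplification): /n/ is the second consonant of a word-final cluster /wn/, so it deletes. /ladigebeawn/ → ladigebeaw.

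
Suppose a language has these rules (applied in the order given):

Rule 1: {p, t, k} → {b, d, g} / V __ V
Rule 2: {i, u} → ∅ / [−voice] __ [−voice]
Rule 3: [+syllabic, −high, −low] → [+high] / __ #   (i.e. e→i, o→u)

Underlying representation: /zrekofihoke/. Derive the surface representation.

Rule 1 (intervocalic voicing): /k/ is a voiceless stop between vowels /e/ and /o/, so it voices to [g]. /k/ is a voiceless stop between vowels /o/ and /e/, so it voices to [g]. /zrekofihoke/ → zregofihoge.
Rule 2 (high vowel syncope): /i/ is a high vowel flanked by voiceless consonants /f/ and /h/, so it deletes. /zregofihoge/ → zregofhoge.
Rule 3 (final vowel raising): /e/ is a mid vowel in word-final position, so it raises to [i]. /zregofhoge/ → zregofhogi.

zregofhogi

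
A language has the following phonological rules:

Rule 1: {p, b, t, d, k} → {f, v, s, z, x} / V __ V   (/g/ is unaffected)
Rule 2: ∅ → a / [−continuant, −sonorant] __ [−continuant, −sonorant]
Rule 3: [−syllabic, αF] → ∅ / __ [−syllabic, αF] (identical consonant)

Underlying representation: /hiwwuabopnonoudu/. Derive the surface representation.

hiwuavopnonouzu

Rule 1 (intervocalic spirantization): /b/ is a stop between vowels /a/ and /o/, so it spirantizes to the fricative [v]. /d/ is a stop between vowels /u/ and /u/, so it spirantizes to the fricative [z]. /hiwwuabopnonoudu/ → hiwwuavopnonouzu.
Rule 2 (stop-cluster a-epenthesis): no segment meets the environment; /hiwwuavopnonouzu/ is unchanged.
Rule 3 (degemination): /ww/ is a geminate; the first /w/ deletes. /hiwwuavopnonouzu/ → hiwuavopnonouzu.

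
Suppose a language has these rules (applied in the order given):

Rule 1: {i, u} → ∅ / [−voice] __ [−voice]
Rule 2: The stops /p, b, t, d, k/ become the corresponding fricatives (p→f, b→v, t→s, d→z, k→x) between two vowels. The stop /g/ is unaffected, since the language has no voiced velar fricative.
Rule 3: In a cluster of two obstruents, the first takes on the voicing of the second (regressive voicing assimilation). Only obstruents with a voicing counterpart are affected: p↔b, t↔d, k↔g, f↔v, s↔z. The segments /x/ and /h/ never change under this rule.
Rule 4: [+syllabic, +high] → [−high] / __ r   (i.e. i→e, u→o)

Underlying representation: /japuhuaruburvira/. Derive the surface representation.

japhuaruvorvera

Rule 1 (high vowel syncope): /u/ is a high vowel flanked by voiceless consonants /p/ and /h/, so it deletes. /japuhuaruburvira/ → japhuaruburvira.
Rule 2 (intervocalic spirantization): /b/ is a stop between vowels /u/ and /u/, so it spirantizes to the fricative [v]. /japhuaruburvira/ → japhuaruvurvira.
Rule 3 (regressive voicing assimilation): no segment meets the environment; /japhuaruvurvira/ is unchanged.
Rule 4 (pre-rhotic lowering): /u/ is a high vowel immediately before /r/, so it lowers to [o]. /i/ is a high vowel immediately before /r/, so it lowers to [e]. /japhuaruvurvira/ → japhuaruvorvera.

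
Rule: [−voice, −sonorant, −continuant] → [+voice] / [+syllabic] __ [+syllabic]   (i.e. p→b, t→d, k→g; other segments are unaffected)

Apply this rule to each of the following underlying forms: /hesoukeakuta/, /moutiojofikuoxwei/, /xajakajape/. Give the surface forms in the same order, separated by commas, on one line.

hesougeaguda, moudiojofiguoxwei, xajagajabe

/hesoukeakuta/: /k/ is a voiceless stop between vowels /u/ and /e/, so it voices to [g]. /k/ is a voiceless stop between vowels /a/ and /u/, so it voices to [g]. /t/ is a voiceless stop between vowels /u/ and /a/, so it voices to [d]. → [hesougeaguda].
/moutiojofikuoxwei/: /t/ is a voiceless stop between vowels /u/ and /i/, so it voices to [d]. /k/ is a voiceless stop between vowels /i/ and /u/, so it voices to [g]. → [moudiojofiguoxwei].
/xajakajape/: /k/ is a voiceless stop between vowels /a/ and /a/, so it voices to [g]. /p/ is a voiceless stop between vowels /a/ and /e/, so it voices to [b]. → [xajagajabe].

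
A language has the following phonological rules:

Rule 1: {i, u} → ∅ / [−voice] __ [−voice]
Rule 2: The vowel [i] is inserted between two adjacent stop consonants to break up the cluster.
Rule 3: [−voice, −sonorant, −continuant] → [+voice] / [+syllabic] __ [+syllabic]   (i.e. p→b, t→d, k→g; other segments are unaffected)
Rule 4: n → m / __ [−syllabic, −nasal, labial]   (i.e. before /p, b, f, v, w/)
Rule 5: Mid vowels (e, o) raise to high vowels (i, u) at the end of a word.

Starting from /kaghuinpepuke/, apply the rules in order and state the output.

kaghuimpebigi

Rule 1 (high vowel syncope): /u/ is a high vowel flanked by voiceless consonants /p/ and /k/, so it deletes. /kaghuinpepuke/ → kaghuinpepke.
Rule 2 (stop-cluster i-epenthesis): /p/ and /k/ form a stop–stop cluster, so [i] is inserted between them. /kaghuinpepke/ → kaghuinpepike.
Rule 3 (intervocalic voicing): /p/ is a voiceless stop between vowels /e/ and /i/, so it voices to [b]. /k/ is a voiceless stop between vowels /i/ and /e/, so it voices to [g]. /kaghuinpepike/ → kaghuinpebige.
Rule 4 (nasal place assimilation): /n/ precedes the labial consonant /p/, so it assimilates in place to [m]. /kaghuinpebige/ → kaghuimpebige.
Rule 5 (final vowel raising): /e/ is a mid vowel in word-final position, so it raises to [i]. /kaghuimpebige/ → kaghuimpebigi.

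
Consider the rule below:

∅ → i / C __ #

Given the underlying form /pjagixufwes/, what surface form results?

pjagixufwesi

the form ends in the consonant /s/, so [i] is inserted word-finally.
Surface form: [pjagixufwesi].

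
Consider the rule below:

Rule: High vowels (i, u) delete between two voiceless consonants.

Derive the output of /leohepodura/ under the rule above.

No segment of /leohepodura/ meets the structural description of the rule, so the form surfaces unchanged.

leohepodura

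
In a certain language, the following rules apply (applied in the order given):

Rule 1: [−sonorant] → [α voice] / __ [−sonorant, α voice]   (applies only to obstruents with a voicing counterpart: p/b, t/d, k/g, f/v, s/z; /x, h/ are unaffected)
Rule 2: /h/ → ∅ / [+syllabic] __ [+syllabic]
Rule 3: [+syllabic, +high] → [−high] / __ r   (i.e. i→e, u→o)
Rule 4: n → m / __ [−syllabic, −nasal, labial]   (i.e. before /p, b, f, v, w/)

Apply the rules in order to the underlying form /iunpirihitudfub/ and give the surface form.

Rule 1 (regressive voicing assimilation): /d/ precedes the voiceless obstruent /f/, so it devoices to [t] by assimilation. /iunpirihitudfub/ → iunpirihitutfub.
Rule 2 (intervocalic h-deletion): /h/ occurs between vowels /i/ and /i/, so it deletes. /iunpirihitutfub/ → iunpiriitutfub.
Rule 3 (pre-rhotic lowering): /i/ is a high vowel immediately before /r/, so it lowers to [e]. /iunpiriitutfub/ → iunperiitutfub.
Rule 4 (nasal place assimilation): /n/ precedes the labial consonant /p/, so it assimilates in place to [m]. /iunperiitutfub/ → iumperiitutfub.

iumperiitutfub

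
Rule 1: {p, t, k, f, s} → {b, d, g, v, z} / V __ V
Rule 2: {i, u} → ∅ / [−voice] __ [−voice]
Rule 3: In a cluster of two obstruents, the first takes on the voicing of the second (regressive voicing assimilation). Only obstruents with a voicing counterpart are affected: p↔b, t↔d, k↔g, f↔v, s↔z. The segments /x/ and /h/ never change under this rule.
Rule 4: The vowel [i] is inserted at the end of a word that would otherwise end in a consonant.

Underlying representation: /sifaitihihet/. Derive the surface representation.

sivaidihheti

Rule 1 (intervocalic voicing): /f/ is a voiceless obstruent between vowels /i/ and /a/, so it voices to [v]. /t/ is a voiceless obstruent between vowels /i/ and /i/, so it voices to [d]. /sifaitihihet/ → sivaidihihet.
Rule 2 (high vowel syncope): /i/ is a high vowel flanked by voiceless consonants /h/ and /h/, so it deletes. /sivaidihihet/ → sivaidihhet.
Rule 3 (regressive voicing assimilation): no segment meets the environment; /sivaidihhet/ is unchanged.
Rule 4 (final i-epenthesis): the form ends in the consonant /t/, so [i] is inserted word-finally. /sivaidihhet/ → sivaidihheti.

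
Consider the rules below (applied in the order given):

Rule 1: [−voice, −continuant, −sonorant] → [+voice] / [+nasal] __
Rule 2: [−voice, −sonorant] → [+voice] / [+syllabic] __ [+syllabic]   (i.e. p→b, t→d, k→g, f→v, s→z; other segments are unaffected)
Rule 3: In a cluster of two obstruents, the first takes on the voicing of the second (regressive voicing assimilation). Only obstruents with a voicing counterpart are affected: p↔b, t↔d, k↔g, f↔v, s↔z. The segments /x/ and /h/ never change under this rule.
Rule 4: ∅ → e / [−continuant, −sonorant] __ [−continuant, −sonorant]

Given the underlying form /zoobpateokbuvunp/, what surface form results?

Rule 1 (post-nasal voicing): /p/ is a voiceless stop immediately after the nasal /n/, so it voices to [b]. /zoobpateokbuvunp/ → zoobpateokbuvunb.
Rule 2 (intervocalic voicing): /t/ is a voiceless obstruent between vowels /a/ and /e/, so it voices to [d]. /zoobpateokbuvunb/ → zoobpadeokbuvunb.
Rule 3 (regressive voicing assimilation): /b/ precedes the voiceless obstruent /p/, so it devoices to [p] by assimilation. /k/ precedes the voiced obstruent /b/, so it voices to [g] by assimilation. /zoobpadeokbuvunb/ → zooppadeogbuvunb.
Rule 4 (stop-cluster e-epenthesis): /p/ and /p/ form a stop–stop cluster, so [e] is inserted between them. /g/ and /b/ form a stop–stop cluster, so [e] is inserted between them. /zooppadeogbuvunb/ → zoopepadeogebuvunb.

zoopepadeogebuvunb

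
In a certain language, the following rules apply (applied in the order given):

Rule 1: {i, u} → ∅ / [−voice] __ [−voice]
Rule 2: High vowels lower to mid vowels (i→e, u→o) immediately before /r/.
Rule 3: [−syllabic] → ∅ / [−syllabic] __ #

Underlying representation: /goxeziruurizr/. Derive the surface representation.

goxezeruoriz

Rule 1 (high vowel syncope): no segment meets the environment; /goxeziruurizr/ is unchanged.
Rule 2 (pre-rhotic lowering): /i/ is a high vowel immediately before /r/, so it lowers to [e]. /u/ is a high vowel immediately before /r/, so it lowers to [o]. /goxeziruurizr/ → goxezeruorizr.
Rule 3 (final cluster simplification): /r/ is the second consonant of a word-final cluster /zr/, so it deletes. /goxezeruorizr/ → goxezeruoriz.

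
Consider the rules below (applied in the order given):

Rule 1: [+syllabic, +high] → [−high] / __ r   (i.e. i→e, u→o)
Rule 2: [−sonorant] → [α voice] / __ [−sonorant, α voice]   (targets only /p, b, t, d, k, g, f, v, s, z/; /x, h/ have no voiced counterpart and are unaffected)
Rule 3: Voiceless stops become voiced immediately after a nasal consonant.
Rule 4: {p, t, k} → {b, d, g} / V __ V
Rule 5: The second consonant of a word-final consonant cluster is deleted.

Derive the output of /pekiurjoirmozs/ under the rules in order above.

pegiorjoermos

Rule 1 (pre-rhotic lowering): /u/ is a high vowel immediately before /r/, so it lowers to [o]. /i/ is a high vowel immediately before /r/, so it lowers to [e]. /pekiurjoirmozs/ → pekiorjoermozs.
Rule 2 (regressive voicing assimilation): /z/ precedes the voiceless obstruent /s/, so it devoices to [s] by assimilation. /pekiorjoermozs/ → pekiorjoermoss.
Rule 3 (post-nasal voicing): no segment meets the environment; /pekiorjoermoss/ is unchanged.
Rule 4 (intervocalic voicing): /k/ is a voiceless stop between vowels /e/ and /i/, so it voices to [g]. /pekiorjoermoss/ → pegiorjoermoss.
Rule 5 (final cluster simplification): /s/ is the second consonant of a word-final cluster /ss/, so it deletes. /pegiorjoermoss/ → pegiorjoermos.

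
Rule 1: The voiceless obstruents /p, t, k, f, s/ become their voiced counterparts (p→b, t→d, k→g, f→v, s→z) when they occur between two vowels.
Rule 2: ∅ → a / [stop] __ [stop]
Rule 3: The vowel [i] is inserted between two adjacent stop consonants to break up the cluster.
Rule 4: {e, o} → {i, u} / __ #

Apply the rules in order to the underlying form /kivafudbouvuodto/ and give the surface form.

Rule 1 (intervocalic voicing): /f/ is a voiceless obstruent between vowels /a/ and /u/, so it voices to [v]. /kivafudbouvuodto/ → kivavudbouvuodto.
Rule 2 (stop-cluster a-epenthesis): /d/ and /b/ form a stop–stop cluster, so [a] is inserted between them. /d/ and /t/ form a stop–stop cluster, so [a] is inserted between them. /kivavudbouvuodto/ → kivavudabouvuodato.
Rule 3 (stop-cluster i-epenthesis): no segment meets the environment; /kivavudabouvuodato/ is unchanged.
Rule 4 (final vowel raising): /o/ is a mid vowel in word-final position, so it raises to [u]. /kivavudabouvuodato/ → kivavudabouvuodatu.

kivavudabouvuodatu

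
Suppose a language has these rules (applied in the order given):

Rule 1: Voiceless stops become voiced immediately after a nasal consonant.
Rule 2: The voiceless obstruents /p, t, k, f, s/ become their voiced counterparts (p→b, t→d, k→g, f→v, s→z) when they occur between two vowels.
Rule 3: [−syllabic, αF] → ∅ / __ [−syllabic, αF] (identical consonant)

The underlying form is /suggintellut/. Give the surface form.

Rule 1 (post-nasal voicing): /t/ is a voiceless stop immediately after the nasal /n/, so it voices to [d]. /suggintellut/ → suggindellut.
Rule 2 (intervocalic voicing): no segment meets the environment; /suggindellut/ is unchanged.
Rule 3 (degemination): /gg/ is a geminate; the first /g/ deletes. /ll/ is a geminate; the first /l/ deletes. /suggindellut/ → sugindelut.

sugindelut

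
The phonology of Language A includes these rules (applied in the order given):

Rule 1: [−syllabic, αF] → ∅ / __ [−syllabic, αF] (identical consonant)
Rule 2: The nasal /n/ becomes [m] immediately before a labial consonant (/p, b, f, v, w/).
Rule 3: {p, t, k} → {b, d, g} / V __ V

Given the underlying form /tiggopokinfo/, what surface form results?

tigobogimfo

Rule 1 (degemination): /gg/ is a geminate; the first /g/ deletes. /tiggopokinfo/ → tigopokinfo.
Rule 2 (nasal place assimilation): /n/ precedes the labial consonant /f/, so it assimilates in place to [m]. /tigopokinfo/ → tigopokimfo.
Rule 3 (intervocalic voicing): /p/ is a voiceless stop between vowels /o/ and /o/, so it voices to [b]. /k/ is a voiceless stop between vowels /o/ and /i/, so it voices to [g]. /tigopokimfo/ → tigobogimfo.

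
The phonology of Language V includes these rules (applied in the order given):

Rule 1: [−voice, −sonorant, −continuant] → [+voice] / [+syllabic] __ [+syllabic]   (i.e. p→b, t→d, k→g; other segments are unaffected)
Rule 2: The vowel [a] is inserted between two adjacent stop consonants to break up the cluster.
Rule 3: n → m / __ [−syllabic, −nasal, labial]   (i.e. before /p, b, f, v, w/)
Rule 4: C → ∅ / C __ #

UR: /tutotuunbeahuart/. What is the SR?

tudoduumbeahuar

Rule 1 (intervocalic voicing): /t/ is a voiceless stop between vowels /u/ and /o/, so it voices to [d]. /t/ is a voiceless stop between vowels /o/ and /u/, so it voices to [d]. /tutotuunbeahuart/ → tudoduunbeahuart.
Rule 2 (stop-cluster a-epenthesis): no segment meets the environment; /tudoduunbeahuart/ is unchanged.
Rule 3 (nasal place assimilation): /n/ precedes the labial consonant /b/, so it assimilates in place to [m]. /tudoduunbeahuart/ → tudoduumbeahuart.
Rule 4 (final cluster simplification): /t/ is the second consonant of a word-final cluster /rt/, so it deletes. /tudoduumbeahuart/ → tudoduumbeahuar.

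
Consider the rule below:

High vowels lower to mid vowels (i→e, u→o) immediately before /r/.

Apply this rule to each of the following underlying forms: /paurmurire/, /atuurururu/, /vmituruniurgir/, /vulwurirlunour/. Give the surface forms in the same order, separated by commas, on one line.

/paurmurire/: /u/ is a high vowel immediately before /r/, so it lowers to [o]. /u/ is a high vowel immediately before /r/, so it lowers to [o]. /i/ is a high vowel immediately before /r/, so it lowers to [e]. → [paormorere].
/atuurururu/: /u/ is a high vowel immediately before /r/, so it lowers to [o]. /u/ is a high vowel immediately before /r/, so it lowers to [o]. /u/ is a high vowel immediately before /r/, so it lowers to [o]. → [atuorororu].
/vmituruniurgir/: /u/ is a high vowel immediately before /r/, so it lowers to [o]. /u/ is a high vowel immediately before /r/, so it lowers to [o]. /i/ is a high vowel immediately before /r/, so it lowers to [e]. → [vmitoruniorger].
/vulwurirlunour/: /u/ is a high vowel immediately before /r/, so it lowers to [o]. /i/ is a high vowel immediately before /r/, so it lowers to [e]. /u/ is a high vowel immediately before /r/, so it lowers to [o]. → [vulworerlunoor].

paormorere, atuorororu, vmitoruniorger, vulworerlunoor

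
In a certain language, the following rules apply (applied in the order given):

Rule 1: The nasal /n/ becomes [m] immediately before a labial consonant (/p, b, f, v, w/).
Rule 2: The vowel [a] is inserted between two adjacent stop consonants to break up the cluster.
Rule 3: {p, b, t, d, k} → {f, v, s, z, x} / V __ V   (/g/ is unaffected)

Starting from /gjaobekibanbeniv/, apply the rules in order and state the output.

gjaovexivambeniv

Rule 1 (nasal place assimilation): /n/ precedes the labial consonant /b/, so it assimilates in place to [m]. /gjaobekibanbeniv/ → gjaobekibambeniv.
Rule 2 (stop-cluster a-epenthesis): no segment meets the environment; /gjaobekibambeniv/ is unchanged.
Rule 3 (intervocalic spirantization): /b/ is a stop between vowels /o/ and /e/, so it spirantizes to the fricative [v]. /k/ is a stop between vowels /e/ and /i/, so it spirantizes to the fricative [x]. /b/ is a stop between vowels /i/ and /a/, so it spirantizes to the fricative [v]. /gjaobekibambeniv/ → gjaovexivambeniv.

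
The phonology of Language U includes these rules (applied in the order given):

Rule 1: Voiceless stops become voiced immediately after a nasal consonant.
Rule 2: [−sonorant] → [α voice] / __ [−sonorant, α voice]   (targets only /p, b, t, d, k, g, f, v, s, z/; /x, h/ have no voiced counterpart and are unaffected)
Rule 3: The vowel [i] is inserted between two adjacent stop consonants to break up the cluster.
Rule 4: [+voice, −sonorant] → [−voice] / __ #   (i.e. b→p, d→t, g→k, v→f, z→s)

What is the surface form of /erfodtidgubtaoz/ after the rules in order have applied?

Rule 1 (post-nasal voicing): no segment meets the environment; /erfodtidgubtaoz/ is unchanged.
Rule 2 (regressive voicing assimilation): /d/ precedes the voiceless obstruent /t/, so it devoices to [t] by assimilation. /b/ precedes the voiceless obstruent /t/, so it devoices to [p] by assimilation. /erfodtidgubtaoz/ → erfottidguptaoz.
Rule 3 (stop-cluster i-epenthesis): /t/ and /t/ form a stop–stop cluster, so [i] is inserted between them. /d/ and /g/ form a stop–stop cluster, so [i] is inserted between them. /p/ and /t/ form a stop–stop cluster, so [i] is inserted between them. /erfottidguptaoz/ → erfotitidigupitaoz.
Rule 4 (final devoicing): /z/ is a voiced obstruent in word-final position, so it devoices to [s]. /erfotitidigupitaoz/ → erfotitidigupitaos.

erfotitidigupitaos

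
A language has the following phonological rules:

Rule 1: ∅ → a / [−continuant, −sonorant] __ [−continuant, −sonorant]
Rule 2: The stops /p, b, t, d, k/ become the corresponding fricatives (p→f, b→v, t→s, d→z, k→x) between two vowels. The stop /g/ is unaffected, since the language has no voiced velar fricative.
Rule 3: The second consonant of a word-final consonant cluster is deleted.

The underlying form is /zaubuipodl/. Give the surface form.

Rule 1 (stop-cluster a-epenthesis): no segment meets the environment; /zaubuipodl/ is unchanged.
Rule 2 (intervocalic spirantization): /b/ is a stop between vowels /u/ and /u/, so it spirantizes to the fricative [v]. /p/ is a stop between vowels /i/ and /o/, so it spirantizes to the fricative [f]. /zaubuipodl/ → zauvuifodl.
Rule 3 (final cluster simplification): /l/ is the second consonant of a word-final cluster /dl/, so it deletes. /zauvuifodl/ → zauvuifod.

zauvuifod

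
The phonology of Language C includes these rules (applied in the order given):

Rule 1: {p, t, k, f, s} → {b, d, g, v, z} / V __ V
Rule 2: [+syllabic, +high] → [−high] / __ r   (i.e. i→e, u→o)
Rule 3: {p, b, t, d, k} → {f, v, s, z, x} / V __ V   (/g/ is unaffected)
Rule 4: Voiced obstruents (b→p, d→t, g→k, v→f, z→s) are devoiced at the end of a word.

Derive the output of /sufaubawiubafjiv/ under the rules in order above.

Rule 1 (intervocalic voicing): /f/ is a voiceless obstruent between vowels /u/ and /a/, so it voices to [v]. /sufaubawiubafjiv/ → suvaubawiubafjiv.
Rule 2 (pre-rhotic lowering): no segment meets the environment; /suvaubawiubafjiv/ is unchanged.
Rule 3 (intervocalic spirantization): /b/ is a stop between vowels /u/ and /a/, so it spirantizes to the fricative [v]. /b/ is a stop between vowels /u/ and /a/, so it spirantizes to the fricative [v]. /suvaubawiubafjiv/ → suvauvawiuvafjiv.
Rule 4 (final devoicing): /v/ is a voiced obstruent in word-final position, so it devoices to [f]. /suvauvawiuvafjiv/ → suvauvawiuvafjif.

suvauvawiuvafjif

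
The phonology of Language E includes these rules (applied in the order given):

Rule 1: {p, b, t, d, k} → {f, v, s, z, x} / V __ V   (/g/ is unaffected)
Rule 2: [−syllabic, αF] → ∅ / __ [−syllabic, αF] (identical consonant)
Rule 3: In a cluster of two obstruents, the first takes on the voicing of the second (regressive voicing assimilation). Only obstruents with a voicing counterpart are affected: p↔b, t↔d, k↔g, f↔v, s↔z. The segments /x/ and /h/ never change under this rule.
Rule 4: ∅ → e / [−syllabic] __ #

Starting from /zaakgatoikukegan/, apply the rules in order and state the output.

Rule 1 (intervocalic spirantization): /t/ is a stop between vowels /a/ and /o/, so it spirantizes to the fricative [s]. /k/ is a stop between vowels /i/ and /u/, so it spirantizes to the fricative [x]. /k/ is a stop between vowels /u/ and /e/, so it spirantizes to the fricative [x]. /zaakgatoikukegan/ → zaakgasoixuxegan.
Rule 2 (degemination): no segment meets the environment; /zaakgasoixuxegan/ is unchanged.
Rule 3 (regressive voicing assimilation): /k/ precedes the voiced obstruent /g/, so it voices to [g] by assimilation. /zaakgasoixuxegan/ → zaaggasoixuxegan.
Rule 4 (final e-epenthesis): the form ends in the consonant /n/, so [e] is inserted word-finally. /zaaggasoixuxegan/ → zaaggasoixuxegane.

zaaggasoixuxegane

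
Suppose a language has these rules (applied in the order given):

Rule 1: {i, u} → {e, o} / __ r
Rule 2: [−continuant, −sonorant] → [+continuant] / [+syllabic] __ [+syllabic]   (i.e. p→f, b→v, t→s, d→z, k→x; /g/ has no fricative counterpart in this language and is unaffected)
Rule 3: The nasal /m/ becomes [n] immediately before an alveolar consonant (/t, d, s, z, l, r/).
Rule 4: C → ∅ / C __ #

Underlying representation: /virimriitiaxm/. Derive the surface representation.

verinriisiax

Rule 1 (pre-rhotic lowering): /i/ is a high vowel immediately before /r/, so it lowers to [e]. /virimriitiaxm/ → verimriitiaxm.
Rule 2 (intervocalic spirantization): /t/ is a stop between vowels /i/ and /i/, so it spirantizes to the fricative [s]. /verimriitiaxm/ → verimriisiaxm.
Rule 3 (nasal place assimilation): /m/ precedes the alveolar consonant /r/, so it assimilates in place to [n]. /verimriisiaxm/ → verinriisiaxm.
Rule 4 (final cluster simplification): /m/ is the second consonant of a word-final cluster /xm/, so it deletes. /verinriisiaxm/ → verinriisiax.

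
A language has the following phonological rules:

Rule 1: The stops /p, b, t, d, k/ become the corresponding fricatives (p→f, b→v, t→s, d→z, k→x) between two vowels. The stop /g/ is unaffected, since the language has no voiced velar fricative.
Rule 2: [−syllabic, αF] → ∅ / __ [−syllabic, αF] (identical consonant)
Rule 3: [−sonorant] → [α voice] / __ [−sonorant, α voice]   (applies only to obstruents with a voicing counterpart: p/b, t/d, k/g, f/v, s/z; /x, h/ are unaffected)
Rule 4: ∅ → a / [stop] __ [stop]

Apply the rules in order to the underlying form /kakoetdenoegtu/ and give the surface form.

Rule 1 (intervocalic spirantization): /k/ is a stop between vowels /a/ and /o/, so it spirantizes to the fricative [x]. /kakoetdenoegtu/ → kaxoetdenoegtu.
Rule 2 (degemination): no segment meets the environment; /kaxoetdenoegtu/ is unchanged.
Rule 3 (regressive voicing assimilation): /t/ precedes the voiced obstruent /d/, so it voices to [d] by assimilation. /g/ precedes the voiceless obstruent /t/, so it devoices to [k] by assimilation. /kaxoetdenoegtu/ → kaxoeddenoektu.
Rule 4 (stop-cluster a-epenthesis): /d/ and /d/ form a stop–stop cluster, so [a] is inserted between them. /k/ and /t/ form a stop–stop cluster, so [a] is inserted between them. /kaxoeddenoektu/ → kaxoedadenoekatu.

kaxoedadenoekatu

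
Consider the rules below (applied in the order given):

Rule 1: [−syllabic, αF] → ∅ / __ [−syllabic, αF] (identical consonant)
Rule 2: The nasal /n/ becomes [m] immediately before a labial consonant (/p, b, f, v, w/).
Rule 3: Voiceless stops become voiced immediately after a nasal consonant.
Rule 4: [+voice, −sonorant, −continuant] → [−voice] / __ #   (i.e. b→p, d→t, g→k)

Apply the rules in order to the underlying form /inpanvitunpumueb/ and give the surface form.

Rule 1 (degemination): no segment meets the environment; /inpanvitunpumueb/ is unchanged.
Rule 2 (nasal place assimilation): /n/ precedes the labial consonant /p/, so it assimilates in place to [m]. /n/ precedes the labial consonant /v/, so it assimilates in place to [m]. /n/ precedes the labial consonant /p/, so it assimilates in place to [m]. /inpanvitunpumueb/ → impamvitumpumueb.
Rule 3 (post-nasal voicing): /p/ is a voiceless stop immediately after the nasal /m/, so it voices to [b]. /p/ is a voiceless stop immediately after the nasal /m/, so it voices to [b]. /impamvitumpumueb/ → imbamvitumbumueb.
Rule 4 (final devoicing): /b/ is a voiced stop in word-final position, so it devoices to [p]. /imbamvitumbumueb/ → imbamvitumbumuep.

imbamvitumbumuep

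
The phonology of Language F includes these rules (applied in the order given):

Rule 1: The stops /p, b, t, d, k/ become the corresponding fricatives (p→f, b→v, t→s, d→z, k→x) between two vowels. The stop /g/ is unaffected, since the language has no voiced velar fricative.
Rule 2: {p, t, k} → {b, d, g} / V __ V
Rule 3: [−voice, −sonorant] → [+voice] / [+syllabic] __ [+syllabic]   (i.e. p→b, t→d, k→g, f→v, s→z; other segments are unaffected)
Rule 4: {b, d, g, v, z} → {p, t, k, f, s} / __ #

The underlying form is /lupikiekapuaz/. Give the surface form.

Rule 1 (intervocalic spirantization): /p/ is a stop between vowels /u/ and /i/, so it spirantizes to the fricative [f]. /k/ is a stop between vowels /i/ and /i/, so it spirantizes to the fricative [x]. /k/ is a stop between vowels /e/ and /a/, so it spirantizes to the fricative [x]. /p/ is a stop between vowels /a/ and /u/, so it spirantizes to the fricative [f]. /lupikiekapuaz/ → lufixiexafuaz.
Rule 2 (intervocalic voicing): no segment meets the environment; /lufixiexafuaz/ is unchanged.
Rule 3 (intervocalic voicing): /f/ is a voiceless obstruent between vowels /u/ and /i/, so it voices to [v]. /f/ is a voiceless obstruent between vowels /a/ and /u/, so it voices to [v]. /lufixiexafuaz/ → luvixiexavuaz.
Rule 4 (final devoicing): /z/ is a voiced obstruent in word-final position, so it devoices to [s]. /luvixiexavuaz/ → luvixiexavuas.

luvixiexavuas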